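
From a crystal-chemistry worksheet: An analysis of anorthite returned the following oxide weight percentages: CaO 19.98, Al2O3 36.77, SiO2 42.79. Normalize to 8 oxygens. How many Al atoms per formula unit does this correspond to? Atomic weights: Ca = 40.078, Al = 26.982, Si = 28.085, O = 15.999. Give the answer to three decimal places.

2.016 Al apfu

19.98 wt% CaO ÷ 56.077 g/mol = 0.35630 mol, giving 0.35630 Ca and 0.35630 O.
36.77 wt% Al2O3 ÷ 101.961 g/mol = 0.36063 mol, giving 0.72126 Al and 1.08189 O.
42.79 wt% SiO2 ÷ 60.083 g/mol = 0.71218 mol, giving 0.71218 Si and 1.42436 O.
Oxygen sums to 2.86255; scaling by 8/2.86255 = 2.79471 puts the formula on 8 O.
Al: 0.72126 × 2.79471 = 2.016 atoms per formula unit.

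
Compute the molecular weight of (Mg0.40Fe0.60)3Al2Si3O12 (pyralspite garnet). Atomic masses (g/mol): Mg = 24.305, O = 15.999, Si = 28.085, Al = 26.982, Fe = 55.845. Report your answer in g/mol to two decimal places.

Mg: 1.20 × 24.305 = 29.1660
Fe: 1.80 × 55.845 = 100.5210
Al: 2 × 26.982 = 53.9640
Si: 3 × 28.085 = 84.2550
O: 12 × 15.999 = 191.9880
Summing the contributions gives the formula mass.

459.89 g/mol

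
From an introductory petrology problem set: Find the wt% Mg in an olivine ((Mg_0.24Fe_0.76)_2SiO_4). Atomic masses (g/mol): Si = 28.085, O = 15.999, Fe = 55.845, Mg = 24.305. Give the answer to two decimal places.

M((Mg_0.24Fe_0.76)_2SiO_4) = 188.632 g/mol.
Mg contributes 0.48 × 24.305 = 11.666 g per mole.
11.666/188.632 = 0.0618 → 6.18%.

6.18 mass %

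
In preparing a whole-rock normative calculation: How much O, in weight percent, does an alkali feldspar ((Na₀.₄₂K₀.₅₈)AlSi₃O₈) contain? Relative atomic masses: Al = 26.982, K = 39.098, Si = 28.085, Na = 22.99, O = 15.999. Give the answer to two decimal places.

47.13 weight percent

M((Na₀.₄₂K₀.₅₈)AlSi₃O₈) = 271.562 g/mol.
O contributes 8 × 15.999 = 127.992 g per mole.
127.992/271.562 = 0.4713 → 47.13%.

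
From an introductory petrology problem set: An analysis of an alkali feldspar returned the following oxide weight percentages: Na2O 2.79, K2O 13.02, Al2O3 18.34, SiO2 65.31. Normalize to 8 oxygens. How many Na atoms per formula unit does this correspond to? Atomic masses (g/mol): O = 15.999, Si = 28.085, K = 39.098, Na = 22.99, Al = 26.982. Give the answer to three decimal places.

0.249 Na apfu

2.79 wt% Na2O ÷ 61.979 g/mol = 0.04502 mol, giving 0.09004 Na and 0.04502 O.
13.02 wt% K2O ÷ 94.195 g/mol = 0.13822 mol, giving 0.27644 K and 0.13822 O.
18.34 wt% Al2O3 ÷ 101.961 g/mol = 0.17987 mol, giving 0.35974 Al and 0.53961 O.
65.31 wt% SiO2 ÷ 60.083 g/mol = 1.08700 mol, giving 1.08700 Si and 2.17400 O.
Oxygen sums to 2.89685; scaling by 8/2.89685 = 2.76162 puts the formula on 8 O.
Na: 0.09004 × 2.76162 = 0.249 atoms per formula unit.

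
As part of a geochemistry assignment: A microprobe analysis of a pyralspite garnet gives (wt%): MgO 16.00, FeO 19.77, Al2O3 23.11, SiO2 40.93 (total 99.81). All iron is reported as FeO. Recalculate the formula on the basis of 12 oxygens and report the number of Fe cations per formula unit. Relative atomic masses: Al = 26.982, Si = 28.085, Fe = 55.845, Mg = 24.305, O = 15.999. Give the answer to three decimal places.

MgO (M=40.304): mol = 0.39698; Mg = 0.39698, O = 0.39698.
FeO (M=71.844): mol = 0.27518; Fe = 0.27518, O = 0.27518.
Al2O3 (M=101.961): mol = 0.22666; Al = 0.45332, O = 0.67998.
SiO2 (M=60.083): mol = 0.68122; Si = 0.68122, O = 1.36244.
ΣO = 2.71458; factor = 12/ΣO = 4.42057.
Fe apfu = 0.27518 × 4.42057 = 1.216.

1.216 Fe apfu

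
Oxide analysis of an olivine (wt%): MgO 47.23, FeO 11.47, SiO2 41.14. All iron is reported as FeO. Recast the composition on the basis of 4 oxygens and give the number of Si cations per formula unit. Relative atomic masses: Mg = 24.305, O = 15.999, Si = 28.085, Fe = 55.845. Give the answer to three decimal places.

1.014 Si apfu

47.23 wt% MgO ÷ 40.304 g/mol = 1.17184 mol, giving 1.17184 Mg and 1.17184 O.
11.47 wt% FeO ÷ 71.844 g/mol = 0.15965 mol, giving 0.15965 Fe and 0.15965 O.
41.14 wt% SiO2 ÷ 60.083 g/mol = 0.68472 mol, giving 0.68472 Si and 1.36944 O.
Oxygen sums to 2.70093; scaling by 4/2.70093 = 1.48097 puts the formula on 4 O.
Si: 0.68472 × 1.48097 = 1.014 atoms per formula unit.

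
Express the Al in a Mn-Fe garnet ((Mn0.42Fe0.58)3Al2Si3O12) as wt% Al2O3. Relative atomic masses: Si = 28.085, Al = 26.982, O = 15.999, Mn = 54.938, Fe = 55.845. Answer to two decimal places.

20.53 wt%

Molar mass of (Mn0.42Fe0.58)3Al2Si3O12 = 1.26*54.938 + 1.74*55.845 + 2*26.982 + 3*28.085 + 12*15.999 = 496.599 g/mol.
Each formula unit contains 2 Al, equivalent to 2/2 = 1.0000 mol Al2O3.
M(Al2O3) = 2×26.982 + 3×15.999 = 101.961 g/mol.
Mass of Al2O3 per formula unit = 1.0000 × 101.961 = 101.961 g.
Al2O3 wt% = 101.961 / 496.599 × 100 = 20.53%.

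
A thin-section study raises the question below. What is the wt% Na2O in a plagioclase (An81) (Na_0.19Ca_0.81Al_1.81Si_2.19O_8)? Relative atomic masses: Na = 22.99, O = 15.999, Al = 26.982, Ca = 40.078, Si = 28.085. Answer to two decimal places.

2.14 wt%

Formula mass = 275.167 g/mol.
0.19 Na → 0.0950 mol Na2O per formula unit; M(Na2O) = 61.979, so Na2O mass = 5.888 g.
5.888/275.167 × 100 = 2.14 wt%.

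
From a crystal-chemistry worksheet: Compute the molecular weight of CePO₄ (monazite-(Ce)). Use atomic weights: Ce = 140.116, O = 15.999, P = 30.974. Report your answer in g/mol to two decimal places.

235.09 g/mol

The formula mass is the sum 1·140.116 + 1·30.974 + 4·15.999.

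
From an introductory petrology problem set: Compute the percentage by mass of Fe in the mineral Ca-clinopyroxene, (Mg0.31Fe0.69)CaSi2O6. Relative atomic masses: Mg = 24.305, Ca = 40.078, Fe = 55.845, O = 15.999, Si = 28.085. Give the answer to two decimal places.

Formula mass = 0.31·24.305 + 0.69·55.845 + 1·40.078 + 2·28.085 + 6·15.999 = 238.310 g/mol, of which 38.533 g is Fe.
So Fe makes up 38.533/238.310 = 0.1617 of the mass, i.e. 16.17%.

16.17 mass %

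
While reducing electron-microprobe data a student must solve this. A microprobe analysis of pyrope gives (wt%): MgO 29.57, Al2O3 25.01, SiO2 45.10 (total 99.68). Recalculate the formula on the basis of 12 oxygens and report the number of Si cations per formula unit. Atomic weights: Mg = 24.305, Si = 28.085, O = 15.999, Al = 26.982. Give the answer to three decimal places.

3.032 Si apfu

MgO (M=40.304): mol = 0.73367; Mg = 0.73367, O = 0.73367.
Al2O3 (M=101.961): mol = 0.24529; Al = 0.49058, O = 0.73587.
SiO2 (M=60.083): mol = 0.75063; Si = 0.75063, O = 1.50126.
ΣO = 2.97080; factor = 12/ΣO = 4.03932.
Si apfu = 0.75063 × 4.03932 = 3.032.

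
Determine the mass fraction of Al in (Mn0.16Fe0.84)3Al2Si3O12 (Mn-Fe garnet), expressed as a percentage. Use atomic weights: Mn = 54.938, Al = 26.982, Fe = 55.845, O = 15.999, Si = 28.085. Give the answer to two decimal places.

10.85 wt%

M((Mn0.16Fe0.84)3Al2Si3O12) = 497.307 g/mol.
Al contributes 2 × 26.982 = 53.964 g per mole.
53.964/497.307 = 0.1085 → 10.85%.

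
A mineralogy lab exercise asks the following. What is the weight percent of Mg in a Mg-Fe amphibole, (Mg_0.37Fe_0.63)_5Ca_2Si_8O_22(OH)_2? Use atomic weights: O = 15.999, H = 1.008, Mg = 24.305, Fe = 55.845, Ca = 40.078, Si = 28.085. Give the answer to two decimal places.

Molar mass of (Mg_0.37Fe_0.63)_5Ca_2Si_8O_22(OH)_2: 1.85*24.305 + 3.15*55.845 + 2*40.078 + 8*28.085 + 24*15.999 + 2*1.008 = 911.704 g/mol.
Mass of Mg per formula unit: 1.85 × 24.305 = 44.964 g.
Weight fraction Mg = 44.964 / 911.704 = 0.0493.

4.93 wt%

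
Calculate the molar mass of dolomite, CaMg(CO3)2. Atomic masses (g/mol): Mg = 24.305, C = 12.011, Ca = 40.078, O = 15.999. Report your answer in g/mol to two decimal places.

The formula mass is the sum 1(40.078) + 1(24.305) + 2(12.011) + 6(15.999).

184.40 g/mol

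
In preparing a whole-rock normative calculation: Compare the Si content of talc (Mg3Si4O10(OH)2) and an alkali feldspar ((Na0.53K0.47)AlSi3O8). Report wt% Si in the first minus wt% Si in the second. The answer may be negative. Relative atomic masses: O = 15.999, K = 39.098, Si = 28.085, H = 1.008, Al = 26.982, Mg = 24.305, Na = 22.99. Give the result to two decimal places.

Si in Mg3Si4O10(OH)2: molar mass 379.259 g/mol; 4×28.085 = 112.340 g → 29.62 wt%.
Si in (Na0.53K0.47)AlSi3O8: molar mass 269.790 g/mol; 3×28.085 = 84.255 g → 31.23 wt%.
Difference = 29.62 − 31.23 = -1.61 percentage points.

-1.61 percentage points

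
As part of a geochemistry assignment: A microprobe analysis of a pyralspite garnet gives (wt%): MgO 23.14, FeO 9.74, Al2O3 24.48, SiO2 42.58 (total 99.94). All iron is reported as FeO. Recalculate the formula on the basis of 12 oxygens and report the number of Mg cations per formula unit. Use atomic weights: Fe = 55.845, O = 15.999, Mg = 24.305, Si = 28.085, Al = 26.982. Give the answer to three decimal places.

2.420 Mg apfu

MgO (M=40.304): mol = 0.57414; Mg = 0.57414, O = 0.57414.
FeO (M=71.844): mol = 0.13557; Fe = 0.13557, O = 0.13557.
Al2O3 (M=101.961): mol = 0.24009; Al = 0.48018, O = 0.72027.
SiO2 (M=60.083): mol = 0.70869; Si = 0.70869, O = 1.41738.
ΣO = 2.84736; factor = 12/ΣO = 4.21443.
Mg apfu = 0.57414 × 4.21443 = 2.420.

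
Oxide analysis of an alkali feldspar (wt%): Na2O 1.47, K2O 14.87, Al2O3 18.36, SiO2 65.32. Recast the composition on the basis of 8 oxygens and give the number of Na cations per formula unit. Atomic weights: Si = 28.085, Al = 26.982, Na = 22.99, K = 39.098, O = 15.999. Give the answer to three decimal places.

1.47 wt% Na2O ÷ 61.979 g/mol = 0.02372 mol, giving 0.04744 Na and 0.02372 O.
14.87 wt% K2O ÷ 94.195 g/mol = 0.15786 mol, giving 0.31572 K and 0.15786 O.
18.36 wt% Al2O3 ÷ 101.961 g/mol = 0.18007 mol, giving 0.36014 Al and 0.54021 O.
65.32 wt% SiO2 ÷ 60.083 g/mol = 1.08716 mol, giving 1.08716 Si and 2.17432 O.
Oxygen sums to 2.89611; scaling by 8/2.89611 = 2.76233 puts the formula on 8 O.
Na: 0.04744 × 2.76233 = 0.131 atoms per formula unit.

0.131 Na apfu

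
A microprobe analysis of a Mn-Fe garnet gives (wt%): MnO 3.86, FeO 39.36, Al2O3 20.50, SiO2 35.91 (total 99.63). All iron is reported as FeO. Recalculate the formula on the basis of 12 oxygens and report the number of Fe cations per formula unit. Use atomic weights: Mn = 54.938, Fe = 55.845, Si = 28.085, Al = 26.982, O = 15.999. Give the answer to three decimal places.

2.738 Fe apfu

MnO: 3.86/70.937 = 0.05441 mol → 0.05441 mol Mn, 0.05441 mol O.
FeO: 39.36/71.844 = 0.54785 mol → 0.54785 mol Fe, 0.54785 mol O.
Al2O3: 20.50/101.961 = 0.20106 mol → 0.40212 mol Al, 0.60318 mol O.
SiO2: 35.91/60.083 = 0.59767 mol → 0.59767 mol Si, 1.19534 mol O.
Total oxygen = 2.40078 mol. Normalization factor = 12/2.40078 = 4.99838.
Fe per 12 O = 0.54785 × 4.99838 = 2.738.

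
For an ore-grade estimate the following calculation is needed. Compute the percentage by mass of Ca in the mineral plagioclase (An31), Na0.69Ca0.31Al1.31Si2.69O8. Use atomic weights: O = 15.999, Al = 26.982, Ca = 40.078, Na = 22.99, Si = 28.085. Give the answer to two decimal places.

M(Na0.69Ca0.31Al1.31Si2.69O8) = 267.174 g/mol.
Ca contributes 0.31 × 40.078 = 12.424 g per mole.
12.424/267.174 = 0.0465 → 4.65%.

4.65 mass %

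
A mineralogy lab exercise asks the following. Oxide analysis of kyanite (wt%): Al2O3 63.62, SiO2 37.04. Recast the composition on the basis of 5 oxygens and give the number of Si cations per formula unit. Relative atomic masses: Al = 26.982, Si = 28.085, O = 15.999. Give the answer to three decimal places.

0.993 Si apfu

Al2O3: 63.62/101.961 = 0.62396 mol → 1.24792 mol Al, 1.87188 mol O.
SiO2: 37.04/60.083 = 0.61648 mol → 0.61648 mol Si, 1.23296 mol O.
Total oxygen = 3.10484 mol. Normalization factor = 5/3.10484 = 1.61039.
Si per 5 O = 0.61648 × 1.61039 = 0.993.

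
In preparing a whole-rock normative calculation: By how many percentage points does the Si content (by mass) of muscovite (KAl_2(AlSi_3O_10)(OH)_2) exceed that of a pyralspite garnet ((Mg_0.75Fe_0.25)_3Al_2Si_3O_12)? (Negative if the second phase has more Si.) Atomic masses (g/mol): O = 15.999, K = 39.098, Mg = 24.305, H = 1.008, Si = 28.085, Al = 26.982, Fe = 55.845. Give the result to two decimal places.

First mineral: 84.255 g Si in 398.303 g formula = 21.15 wt% Si.
Second mineral: 84.255 g Si in 426.777 g formula = 19.74 wt% Si.
21.15% − 19.74% gives a difference of 1.41 percentage points.

1.41 percentage points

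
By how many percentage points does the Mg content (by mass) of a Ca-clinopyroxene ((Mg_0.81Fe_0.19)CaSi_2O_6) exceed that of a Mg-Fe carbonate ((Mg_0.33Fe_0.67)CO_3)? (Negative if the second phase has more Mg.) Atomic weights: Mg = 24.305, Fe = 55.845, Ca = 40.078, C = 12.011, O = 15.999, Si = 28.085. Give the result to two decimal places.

First mineral: 19.687 g Mg in 222.540 g formula = 8.85 wt% Mg.
Second mineral: 8.021 g Mg in 105.445 g formula = 7.61 wt% Mg.
8.85% − 7.61% gives a difference of 1.24 percentage points.

1.24 percentage points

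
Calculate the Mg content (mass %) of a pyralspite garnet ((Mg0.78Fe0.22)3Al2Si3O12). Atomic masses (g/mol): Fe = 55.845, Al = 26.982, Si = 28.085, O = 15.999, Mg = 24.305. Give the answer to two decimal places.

13.42 mass %

Molar mass of (Mg0.78Fe0.22)3Al2Si3O12: 2.34·24.305 + 0.66·55.845 + 2·26.982 + 3·28.085 + 12·15.999 = 423.938 g/mol.
Mass of Mg per formula unit: 2.34 × 24.305 = 56.874 g.
Weight fraction Mg = 56.874 / 423.938 = 0.1342.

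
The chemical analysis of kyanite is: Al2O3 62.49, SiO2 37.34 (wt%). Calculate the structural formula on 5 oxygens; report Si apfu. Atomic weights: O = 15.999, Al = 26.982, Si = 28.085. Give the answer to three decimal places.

1.008 Si apfu

62.49 wt% Al2O3 ÷ 101.961 g/mol = 0.61288 mol, giving 1.22576 Al and 1.83864 O.
37.34 wt% SiO2 ÷ 60.083 g/mol = 0.62147 mol, giving 0.62147 Si and 1.24294 O.
Oxygen sums to 3.08158; scaling by 5/3.08158 = 1.62254 puts the formula on 5 O.
Si: 0.62147 × 1.62254 = 1.008 atoms per formula unit.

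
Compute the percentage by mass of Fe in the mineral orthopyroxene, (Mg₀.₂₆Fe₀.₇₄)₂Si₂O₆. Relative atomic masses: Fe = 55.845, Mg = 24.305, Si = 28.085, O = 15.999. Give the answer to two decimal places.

Molar mass of (Mg₀.₂₆Fe₀.₇₄)₂Si₂O₆: 0.52*24.305 + 1.48*55.845 + 2*28.085 + 6*15.999 = 247.453 g/mol.
Mass of Fe per formula unit: 1.48 × 55.845 = 82.651 g.
Weight fraction Fe = 82.651 / 247.453 = 0.3340.

33.40 mass %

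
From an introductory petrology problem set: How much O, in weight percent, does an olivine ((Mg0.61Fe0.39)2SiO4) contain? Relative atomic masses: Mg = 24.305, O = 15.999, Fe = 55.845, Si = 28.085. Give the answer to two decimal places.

38.72 weight percent

M((Mg0.61Fe0.39)2SiO4) = 165.292 g/mol.
O contributes 4 × 15.999 = 63.996 g per mole.
63.996/165.292 = 0.3872 → 38.72%.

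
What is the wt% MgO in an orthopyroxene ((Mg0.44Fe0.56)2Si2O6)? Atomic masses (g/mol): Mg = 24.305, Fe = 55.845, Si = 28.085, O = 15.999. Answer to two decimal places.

M((Mg0.44Fe0.56)2Si2O6) = 236.099 g/mol; M(MgO) = 40.304 g/mol.
Moles MgO per formula unit = 0.88 Mg ÷ 1 = 0.8800.
MgO fraction = (0.8800 × 40.304) / 236.099 = 35.468/236.099 = 0.1502.

15.02 wt%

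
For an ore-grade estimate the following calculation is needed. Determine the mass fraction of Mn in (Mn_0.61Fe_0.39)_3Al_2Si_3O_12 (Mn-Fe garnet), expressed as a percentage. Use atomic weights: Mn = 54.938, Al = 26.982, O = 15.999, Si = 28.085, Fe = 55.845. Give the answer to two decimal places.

20.27 wt%

M((Mn_0.61Fe_0.39)_3Al_2Si_3O_12) = 496.082 g/mol.
Mn contributes 1.83 × 54.938 = 100.537 g per mole.
100.537/496.082 = 0.2027 → 20.27%.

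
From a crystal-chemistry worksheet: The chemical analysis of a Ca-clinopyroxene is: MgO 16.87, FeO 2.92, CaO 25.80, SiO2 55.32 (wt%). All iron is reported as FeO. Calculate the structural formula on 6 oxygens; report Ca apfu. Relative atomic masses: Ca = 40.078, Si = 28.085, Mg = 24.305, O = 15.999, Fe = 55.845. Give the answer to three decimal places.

MgO (M=40.304): mol = 0.41857; Mg = 0.41857, O = 0.41857.
FeO (M=71.844): mol = 0.04064; Fe = 0.04064, O = 0.04064.
CaO (M=56.077): mol = 0.46008; Ca = 0.46008, O = 0.46008.
SiO2 (M=60.083): mol = 0.92073; Si = 0.92073, O = 1.84146.
ΣO = 2.76075; factor = 6/ΣO = 2.17332.
Ca apfu = 0.46008 × 2.17332 = 1.000.

1.000 Ca apfu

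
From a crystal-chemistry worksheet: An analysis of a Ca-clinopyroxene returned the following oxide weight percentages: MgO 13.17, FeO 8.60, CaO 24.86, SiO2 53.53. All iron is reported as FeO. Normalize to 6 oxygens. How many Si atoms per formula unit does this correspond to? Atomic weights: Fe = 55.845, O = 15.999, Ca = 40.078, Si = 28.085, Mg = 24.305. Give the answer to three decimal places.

2.001 Si apfu

MgO: 13.17/40.304 = 0.32677 mol → 0.32677 mol Mg, 0.32677 mol O.
FeO: 8.60/71.844 = 0.11970 mol → 0.11970 mol Fe, 0.11970 mol O.
CaO: 24.86/56.077 = 0.44332 mol → 0.44332 mol Ca, 0.44332 mol O.
SiO2: 53.53/60.083 = 0.89093 mol → 0.89093 mol Si, 1.78186 mol O.
Total oxygen = 2.67165 mol. Normalization factor = 6/2.67165 = 2.24580.
Si per 6 O = 0.89093 × 2.24580 = 2.001.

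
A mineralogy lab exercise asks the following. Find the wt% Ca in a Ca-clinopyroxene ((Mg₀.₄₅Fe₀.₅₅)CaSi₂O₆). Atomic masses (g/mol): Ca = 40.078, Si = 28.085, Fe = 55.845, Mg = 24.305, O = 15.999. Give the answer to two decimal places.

17.14 wt%

Molar mass of (Mg₀.₄₅Fe₀.₅₅)CaSi₂O₆: 0.45×24.305 + 0.55×55.845 + 1×40.078 + 2×28.085 + 6×15.999 = 233.894 g/mol.
Mass of Ca per formula unit: 1 × 40.078 = 40.078 g.
Weight fraction Ca = 40.078 / 233.894 = 0.1714.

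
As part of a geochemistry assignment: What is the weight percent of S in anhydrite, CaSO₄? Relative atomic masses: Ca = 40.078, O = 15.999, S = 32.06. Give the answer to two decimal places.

Molar mass of CaSO₄: 1*40.078 + 1*32.06 + 4*15.999 = 136.134 g/mol.
Mass of S per formula unit: 1 × 32.06 = 32.060 g.
Weight fraction S = 32.060 / 136.134 = 0.2355.

23.55 mass %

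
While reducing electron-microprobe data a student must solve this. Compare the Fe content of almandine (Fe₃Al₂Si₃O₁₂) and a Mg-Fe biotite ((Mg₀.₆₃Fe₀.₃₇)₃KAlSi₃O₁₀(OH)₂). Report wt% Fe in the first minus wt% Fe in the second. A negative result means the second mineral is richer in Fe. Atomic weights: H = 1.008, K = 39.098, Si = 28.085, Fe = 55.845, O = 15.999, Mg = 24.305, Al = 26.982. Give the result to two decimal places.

Fe in Fe₃Al₂Si₃O₁₂: molar mass 497.742 g/mol; 3×55.845 = 167.535 g → 33.66 wt%.
Fe in (Mg₀.₆₃Fe₀.₃₇)₃KAlSi₃O₁₀(OH)₂: molar mass 452.263 g/mol; 1.11×55.845 = 61.988 g → 13.71 wt%.
Difference = 33.66 − 13.71 = 19.95 percentage points.

19.95 percentage points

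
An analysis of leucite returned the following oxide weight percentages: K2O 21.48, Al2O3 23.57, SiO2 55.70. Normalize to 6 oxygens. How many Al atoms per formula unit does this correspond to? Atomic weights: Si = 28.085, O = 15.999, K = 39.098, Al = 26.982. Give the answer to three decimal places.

0.999 Al apfu

21.48 wt% K2O ÷ 94.195 g/mol = 0.22804 mol, giving 0.45608 K and 0.22804 O.
23.57 wt% Al2O3 ÷ 101.961 g/mol = 0.23117 mol, giving 0.46234 Al and 0.69351 O.
55.70 wt% SiO2 ÷ 60.083 g/mol = 0.92705 mol, giving 0.92705 Si and 1.85410 O.
Oxygen sums to 2.77565; scaling by 6/2.77565 = 2.16166 puts the formula on 6 O.
Al: 0.46234 × 2.16166 = 0.999 atoms per formula unit.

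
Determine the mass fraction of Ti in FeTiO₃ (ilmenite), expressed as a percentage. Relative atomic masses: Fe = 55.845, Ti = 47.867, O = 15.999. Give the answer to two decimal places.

M(FeTiO₃) = 151.709 g/mol.
Ti contributes 1 × 47.867 = 47.867 g per mole.
47.867/151.709 = 0.3155 → 31.55%.

31.55 wt%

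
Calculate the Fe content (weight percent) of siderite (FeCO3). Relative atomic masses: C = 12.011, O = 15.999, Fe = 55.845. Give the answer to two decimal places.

Molar mass of FeCO3: 1*55.845 + 1*12.011 + 3*15.999 = 115.853 g/mol.
Mass of Fe per formula unit: 1 × 55.845 = 55.845 g.
Weight fraction Fe = 55.845 / 115.853 = 0.4820.

48.20 weight percent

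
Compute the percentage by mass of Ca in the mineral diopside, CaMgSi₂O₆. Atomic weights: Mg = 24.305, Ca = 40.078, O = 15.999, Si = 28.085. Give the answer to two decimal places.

Formula mass = 1×40.078 + 1×24.305 + 2×28.085 + 6×15.999 = 216.547 g/mol, of which 40.078 g is Ca.
So Ca makes up 40.078/216.547 = 0.1851 of the mass, i.e. 18.51%.

18.51 wt%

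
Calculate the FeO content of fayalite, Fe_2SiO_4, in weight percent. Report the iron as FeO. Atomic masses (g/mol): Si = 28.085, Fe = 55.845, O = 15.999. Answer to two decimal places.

M(Fe_2SiO_4) = 203.771 g/mol; M(FeO) = 71.844 g/mol.
Moles FeO per formula unit = 2 Fe ÷ 1 = 2.0000.
FeO fraction = (2.0000 × 71.844) / 203.771 = 143.688/203.771 = 0.7051.

70.51 wt%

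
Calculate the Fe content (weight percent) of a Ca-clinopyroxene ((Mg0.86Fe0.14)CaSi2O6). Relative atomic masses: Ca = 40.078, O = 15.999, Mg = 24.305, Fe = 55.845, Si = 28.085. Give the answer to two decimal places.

M((Mg0.86Fe0.14)CaSi2O6) = 220.963 g/mol.
Fe contributes 0.14 × 55.845 = 7.818 g per mole.
7.818/220.963 = 0.0354 → 3.54%.

3.54 weight percent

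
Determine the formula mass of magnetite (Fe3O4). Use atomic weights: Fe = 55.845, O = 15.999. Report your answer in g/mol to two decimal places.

Fe: 3 × 55.845 = 167.5350
O: 4 × 15.999 = 63.9960
Summing the contributions gives the formula mass.

231.53 g/mol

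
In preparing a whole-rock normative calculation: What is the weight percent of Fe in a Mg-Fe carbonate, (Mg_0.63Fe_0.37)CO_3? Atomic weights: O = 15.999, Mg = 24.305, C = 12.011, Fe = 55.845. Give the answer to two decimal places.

21.53 mass %

Molar mass of (Mg_0.63Fe_0.37)CO_3: 0.63×24.305 + 0.37×55.845 + 1×12.011 + 3×15.999 = 95.983 g/mol.
Mass of Fe per formula unit: 0.37 × 55.845 = 20.663 g.
Weight fraction Fe = 20.663 / 95.983 = 0.2153.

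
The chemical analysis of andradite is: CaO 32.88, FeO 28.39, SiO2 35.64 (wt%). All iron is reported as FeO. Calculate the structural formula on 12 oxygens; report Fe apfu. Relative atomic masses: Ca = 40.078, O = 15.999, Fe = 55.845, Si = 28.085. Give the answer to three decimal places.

2.187 Fe apfu

CaO: 32.88/56.077 = 0.58634 mol → 0.58634 mol Ca, 0.58634 mol O.
FeO: 28.39/71.844 = 0.39516 mol → 0.39516 mol Fe, 0.39516 mol O.
SiO2: 35.64/60.083 = 0.59318 mol → 0.59318 mol Si, 1.18636 mol O.
Total oxygen = 2.16786 mol. Normalization factor = 12/2.16786 = 5.53541.
Fe per 12 O = 0.39516 × 5.53541 = 2.187.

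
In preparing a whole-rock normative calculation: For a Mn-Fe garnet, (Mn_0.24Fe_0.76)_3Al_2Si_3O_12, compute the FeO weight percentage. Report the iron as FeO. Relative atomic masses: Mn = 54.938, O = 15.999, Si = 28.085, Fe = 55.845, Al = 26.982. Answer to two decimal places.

32.95 wt%

Molar mass of (Mn_0.24Fe_0.76)_3Al_2Si_3O_12 = 0.72×54.938 + 2.28×55.845 + 2×26.982 + 3×28.085 + 12×15.999 = 497.089 g/mol.
Each formula unit contains 2.28 Fe, equivalent to 2.28/1 = 2.2800 mol FeO.
M(FeO) = 1×55.845 + 1×15.999 = 71.844 g/mol.
Mass of FeO per formula unit = 2.2800 × 71.844 = 163.804 g.
FeO wt% = 163.804 / 497.089 × 100 = 32.95%.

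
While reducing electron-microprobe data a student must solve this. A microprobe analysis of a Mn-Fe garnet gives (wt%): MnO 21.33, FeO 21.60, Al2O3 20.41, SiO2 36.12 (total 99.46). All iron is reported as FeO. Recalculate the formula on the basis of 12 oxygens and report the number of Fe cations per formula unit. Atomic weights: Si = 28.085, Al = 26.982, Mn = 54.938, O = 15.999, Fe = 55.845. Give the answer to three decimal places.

MnO (M=70.937): mol = 0.30069; Mn = 0.30069, O = 0.30069.
FeO (M=71.844): mol = 0.30065; Fe = 0.30065, O = 0.30065.
Al2O3 (M=101.961): mol = 0.20017; Al = 0.40034, O = 0.60051.
SiO2 (M=60.083): mol = 0.60117; Si = 0.60117, O = 1.20234.
ΣO = 2.40419; factor = 12/ΣO = 4.99129.
Fe apfu = 0.30065 × 4.99129 = 1.501.

1.501 Fe apfu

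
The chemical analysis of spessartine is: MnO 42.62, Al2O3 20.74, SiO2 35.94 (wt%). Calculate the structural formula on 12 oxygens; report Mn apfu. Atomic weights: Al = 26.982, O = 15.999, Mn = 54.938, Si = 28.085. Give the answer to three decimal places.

MnO: 42.62/70.937 = 0.60081 mol → 0.60081 mol Mn, 0.60081 mol O.
Al2O3: 20.74/101.961 = 0.20341 mol → 0.40682 mol Al, 0.61023 mol O.
SiO2: 35.94/60.083 = 0.59817 mol → 0.59817 mol Si, 1.19634 mol O.
Total oxygen = 2.40738 mol. Normalization factor = 12/2.40738 = 4.98467.
Mn per 12 O = 0.60081 × 4.98467 = 2.995.

2.995 Mn apfu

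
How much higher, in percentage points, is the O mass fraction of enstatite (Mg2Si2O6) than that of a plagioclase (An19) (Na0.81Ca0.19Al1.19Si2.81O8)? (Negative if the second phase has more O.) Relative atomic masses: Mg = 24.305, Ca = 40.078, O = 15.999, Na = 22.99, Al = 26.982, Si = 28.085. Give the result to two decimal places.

-0.44 percentage points

O in Mg2Si2O6: molar mass 200.774 g/mol; 6×15.999 = 95.994 g → 47.81 wt%.
O in Na0.81Ca0.19Al1.19Si2.81O8: molar mass 265.256 g/mol; 8×15.999 = 127.992 g → 48.25 wt%.
Difference = 47.81 − 48.25 = -0.44 percentage points.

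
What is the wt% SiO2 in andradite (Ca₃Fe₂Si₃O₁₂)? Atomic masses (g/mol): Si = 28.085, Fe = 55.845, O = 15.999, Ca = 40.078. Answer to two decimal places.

35.47 wt%

Molar mass of Ca₃Fe₂Si₃O₁₂ = 3·40.078 + 2·55.845 + 3·28.085 + 12·15.999 = 508.167 g/mol.
Each formula unit contains 3 Si, equivalent to 3/1 = 3.0000 mol SiO2.
M(SiO2) = 1×28.085 + 2×15.999 = 60.083 g/mol.
Mass of SiO2 per formula unit = 3.0000 × 60.083 = 180.249 g.
SiO2 wt% = 180.249 / 508.167 × 100 = 35.47%.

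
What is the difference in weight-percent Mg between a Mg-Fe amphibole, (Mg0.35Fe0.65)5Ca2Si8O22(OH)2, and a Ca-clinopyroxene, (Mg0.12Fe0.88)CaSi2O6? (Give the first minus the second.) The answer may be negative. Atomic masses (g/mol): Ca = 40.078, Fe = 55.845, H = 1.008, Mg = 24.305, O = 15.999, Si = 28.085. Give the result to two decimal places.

3.46 percentage points

M((Mg0.35Fe0.65)5Ca2Si8O22(OH)2) = 914.858 g/mol, so wt% Mg = 42.534/914.858 × 100 = 4.65%.
M((Mg0.12Fe0.88)CaSi2O6) = 244.302 g/mol, so wt% Mg = 2.917/244.302 × 100 = 1.19%.
4.65 − 1.19 = 3.46 pp.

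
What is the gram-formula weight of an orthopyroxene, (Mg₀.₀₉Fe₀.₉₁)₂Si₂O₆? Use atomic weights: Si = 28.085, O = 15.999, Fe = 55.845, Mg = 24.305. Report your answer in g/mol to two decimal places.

258.18 g/mol

Mg: 0.18 × 24.305 = 4.3749
Fe: 1.82 × 55.845 = 101.6379
Si: 2 × 28.085 = 56.1700
O: 6 × 15.999 = 95.9940
Summing the contributions gives the formula mass.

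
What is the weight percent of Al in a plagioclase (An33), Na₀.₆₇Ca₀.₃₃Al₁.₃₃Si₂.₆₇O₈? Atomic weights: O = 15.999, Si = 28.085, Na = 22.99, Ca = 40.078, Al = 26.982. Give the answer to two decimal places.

13.42 wt%

Formula mass = 0.67*22.99 + 0.33*40.078 + 1.33*26.982 + 2.67*28.085 + 8*15.999 = 267.494 g/mol, of which 35.886 g is Al.
So Al makes up 35.886/267.494 = 0.1342 of the mass, i.e. 13.42%.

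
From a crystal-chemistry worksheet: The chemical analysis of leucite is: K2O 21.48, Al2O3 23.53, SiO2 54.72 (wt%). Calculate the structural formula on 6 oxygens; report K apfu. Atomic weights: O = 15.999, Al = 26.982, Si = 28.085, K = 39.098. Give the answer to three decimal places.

21.48 wt% K2O ÷ 94.195 g/mol = 0.22804 mol, giving 0.45608 K and 0.22804 O.
23.53 wt% Al2O3 ÷ 101.961 g/mol = 0.23077 mol, giving 0.46154 Al and 0.69231 O.
54.72 wt% SiO2 ÷ 60.083 g/mol = 0.91074 mol, giving 0.91074 Si and 1.82148 O.
Oxygen sums to 2.74183; scaling by 6/2.74183 = 2.18832 puts the formula on 6 O.
K: 0.45608 × 2.18832 = 0.998 atoms per formula unit.

0.998 K apfu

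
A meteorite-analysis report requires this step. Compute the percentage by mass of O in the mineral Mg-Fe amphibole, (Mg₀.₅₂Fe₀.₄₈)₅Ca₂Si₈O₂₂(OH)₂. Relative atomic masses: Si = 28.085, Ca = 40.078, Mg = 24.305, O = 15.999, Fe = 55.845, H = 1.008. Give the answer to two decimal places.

43.24 wt%

Molar mass of (Mg₀.₅₂Fe₀.₄₈)₅Ca₂Si₈O₂₂(OH)₂: 2.60×24.305 + 2.40×55.845 + 2×40.078 + 8×28.085 + 24×15.999 + 2×1.008 = 888.049 g/mol.
Mass of O per formula unit: 24 × 15.999 = 383.976 g.
Weight fraction O = 383.976 / 888.049 = 0.4324.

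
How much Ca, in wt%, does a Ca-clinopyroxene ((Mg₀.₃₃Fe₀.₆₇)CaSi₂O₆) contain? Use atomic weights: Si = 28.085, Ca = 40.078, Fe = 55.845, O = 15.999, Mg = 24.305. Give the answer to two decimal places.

Formula mass = 0.33·24.305 + 0.67·55.845 + 1·40.078 + 2·28.085 + 6·15.999 = 237.679 g/mol, of which 40.078 g is Ca.
So Ca makes up 40.078/237.679 = 0.1686 of the mass, i.e. 16.86%.

16.86 wt%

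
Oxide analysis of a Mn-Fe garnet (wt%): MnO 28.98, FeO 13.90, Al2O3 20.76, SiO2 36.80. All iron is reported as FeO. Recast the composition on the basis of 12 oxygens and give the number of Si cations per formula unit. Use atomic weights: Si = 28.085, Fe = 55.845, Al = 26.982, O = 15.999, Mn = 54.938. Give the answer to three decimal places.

3.015 Si apfu

28.98 wt% MnO ÷ 70.937 g/mol = 0.40853 mol, giving 0.40853 Mn and 0.40853 O.
13.90 wt% FeO ÷ 71.844 g/mol = 0.19347 mol, giving 0.19347 Fe and 0.19347 O.
20.76 wt% Al2O3 ÷ 101.961 g/mol = 0.20361 mol, giving 0.40722 Al and 0.61083 O.
36.80 wt% SiO2 ÷ 60.083 g/mol = 0.61249 mol, giving 0.61249 Si and 1.22498 O.
Oxygen sums to 2.43781; scaling by 12/2.43781 = 4.92245 puts the formula on 12 O.
Si: 0.61249 × 4.92245 = 3.015 atoms per formula unit.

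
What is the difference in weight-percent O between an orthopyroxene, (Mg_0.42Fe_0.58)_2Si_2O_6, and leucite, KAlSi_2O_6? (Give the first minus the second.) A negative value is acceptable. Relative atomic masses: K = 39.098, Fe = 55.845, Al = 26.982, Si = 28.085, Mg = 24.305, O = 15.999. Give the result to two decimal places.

O in (Mg_0.42Fe_0.58)_2Si_2O_6: molar mass 237.360 g/mol; 6×15.999 = 95.994 g → 40.44 wt%.
O in KAlSi_2O_6: molar mass 218.244 g/mol; 6×15.999 = 95.994 g → 43.98 wt%.
Difference = 40.44 − 43.98 = -3.54 percentage points.

-3.54 percentage points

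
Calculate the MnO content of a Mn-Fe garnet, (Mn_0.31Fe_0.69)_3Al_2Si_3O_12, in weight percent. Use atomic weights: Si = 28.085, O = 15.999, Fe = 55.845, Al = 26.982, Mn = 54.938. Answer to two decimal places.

13.28 wt%

M((Mn_0.31Fe_0.69)_3Al_2Si_3O_12) = 496.898 g/mol; M(MnO) = 70.937 g/mol.
Moles MnO per formula unit = 0.93 Mn ÷ 1 = 0.9300.
MnO fraction = (0.9300 × 70.937) / 496.898 = 65.971/496.898 = 0.1328.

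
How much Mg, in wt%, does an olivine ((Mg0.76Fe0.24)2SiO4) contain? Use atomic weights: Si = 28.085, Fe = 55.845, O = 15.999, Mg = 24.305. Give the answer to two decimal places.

23.71 wt%

Molar mass of (Mg0.76Fe0.24)2SiO4: 1.52*24.305 + 0.48*55.845 + 1*28.085 + 4*15.999 = 155.830 g/mol.
Mass of Mg per formula unit: 1.52 × 24.305 = 36.944 g.
Weight fraction Mg = 36.944 / 155.830 = 0.2371.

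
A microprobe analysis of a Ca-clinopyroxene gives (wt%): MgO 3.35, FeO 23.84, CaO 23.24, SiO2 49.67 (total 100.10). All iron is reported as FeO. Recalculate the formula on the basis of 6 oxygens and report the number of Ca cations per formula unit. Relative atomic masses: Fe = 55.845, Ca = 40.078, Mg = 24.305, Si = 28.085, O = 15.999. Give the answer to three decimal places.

MgO (M=40.304): mol = 0.08312; Mg = 0.08312, O = 0.08312.
FeO (M=71.844): mol = 0.33183; Fe = 0.33183, O = 0.33183.
CaO (M=56.077): mol = 0.41443; Ca = 0.41443, O = 0.41443.
SiO2 (M=60.083): mol = 0.82669; Si = 0.82669, O = 1.65338.
ΣO = 2.48276; factor = 6/ΣO = 2.41667.
Ca apfu = 0.41443 × 2.41667 = 1.002.

1.002 Ca apfu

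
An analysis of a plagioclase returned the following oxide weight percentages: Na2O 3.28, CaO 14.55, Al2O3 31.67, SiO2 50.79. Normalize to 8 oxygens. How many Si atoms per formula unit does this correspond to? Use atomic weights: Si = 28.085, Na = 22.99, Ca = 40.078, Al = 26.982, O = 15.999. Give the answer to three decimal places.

2.304 Si apfu

Na2O (M=61.979): mol = 0.05292; Na = 0.10584, O = 0.05292.
CaO (M=56.077): mol = 0.25946; Ca = 0.25946, O = 0.25946.
Al2O3 (M=101.961): mol = 0.31061; Al = 0.62122, O = 0.93183.
SiO2 (M=60.083): mol = 0.84533; Si = 0.84533, O = 1.69066.
ΣO = 2.93487; factor = 8/ΣO = 2.72584.
Si apfu = 0.84533 × 2.72584 = 2.304.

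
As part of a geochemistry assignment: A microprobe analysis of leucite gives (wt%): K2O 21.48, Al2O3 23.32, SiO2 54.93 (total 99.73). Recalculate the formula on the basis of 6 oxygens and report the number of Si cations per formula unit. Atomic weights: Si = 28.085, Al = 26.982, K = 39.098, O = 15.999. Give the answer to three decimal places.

K2O (M=94.195): mol = 0.22804; K = 0.45608, O = 0.22804.
Al2O3 (M=101.961): mol = 0.22871; Al = 0.45742, O = 0.68613.
SiO2 (M=60.083): mol = 0.91424; Si = 0.91424, O = 1.82848.
ΣO = 2.74265; factor = 6/ΣO = 2.18767.
Si apfu = 0.91424 × 2.18767 = 2.000.

2.000 Si apfu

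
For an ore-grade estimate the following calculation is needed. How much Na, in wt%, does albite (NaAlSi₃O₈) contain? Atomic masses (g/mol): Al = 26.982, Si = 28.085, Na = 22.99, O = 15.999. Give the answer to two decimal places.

Formula mass = 1×22.99 + 1×26.982 + 3×28.085 + 8×15.999 = 262.219 g/mol, of which 22.990 g is Na.
So Na makes up 22.990/262.219 = 0.0877 of the mass, i.e. 8.77%.

8.77 wt%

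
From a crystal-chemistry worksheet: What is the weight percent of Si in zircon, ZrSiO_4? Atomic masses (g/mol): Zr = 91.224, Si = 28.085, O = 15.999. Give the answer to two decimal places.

15.32 weight percent

Molar mass of ZrSiO_4: 1×91.224 + 1×28.085 + 4×15.999 = 183.305 g/mol.
Mass of Si per formula unit: 1 × 28.085 = 28.085 g.
Weight fraction Si = 28.085 / 183.305 = 0.1532.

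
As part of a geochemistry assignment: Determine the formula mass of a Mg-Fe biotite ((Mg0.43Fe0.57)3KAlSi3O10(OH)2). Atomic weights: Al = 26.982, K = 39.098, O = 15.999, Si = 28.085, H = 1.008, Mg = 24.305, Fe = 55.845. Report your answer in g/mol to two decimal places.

M = 1.29×24.305 + 1.71×55.845 + 1×39.098 + 1×26.982 + 3×28.085 + 12×15.999 + 2×1.008

471.19 g/mol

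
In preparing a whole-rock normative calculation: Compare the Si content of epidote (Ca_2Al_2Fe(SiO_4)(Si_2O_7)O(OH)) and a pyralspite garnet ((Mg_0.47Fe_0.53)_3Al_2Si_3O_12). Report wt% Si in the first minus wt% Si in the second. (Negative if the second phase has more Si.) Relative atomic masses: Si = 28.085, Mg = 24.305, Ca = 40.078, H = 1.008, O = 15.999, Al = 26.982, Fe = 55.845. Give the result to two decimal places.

Si in Ca_2Al_2Fe(SiO_4)(Si_2O_7)O(OH): molar mass 483.215 g/mol; 3×28.085 = 84.255 g → 17.44 wt%.
Si in (Mg_0.47Fe_0.53)_3Al_2Si_3O_12: molar mass 453.271 g/mol; 3×28.085 = 84.255 g → 18.59 wt%.
Difference = 17.44 − 18.59 = -1.15 percentage points.

-1.15 percentage points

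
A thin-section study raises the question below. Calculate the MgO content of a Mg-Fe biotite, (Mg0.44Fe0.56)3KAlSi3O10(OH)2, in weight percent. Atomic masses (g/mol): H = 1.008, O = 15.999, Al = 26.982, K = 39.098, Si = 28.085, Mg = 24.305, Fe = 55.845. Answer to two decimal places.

Molar mass of (Mg0.44Fe0.56)3KAlSi3O10(OH)2 = 1.32×24.305 + 1.68×55.845 + 1×39.098 + 1×26.982 + 3×28.085 + 12×15.999 + 2×1.008 = 470.241 g/mol.
Each formula unit contains 1.32 Mg, equivalent to 1.32/1 = 1.3200 mol MgO.
M(MgO) = 1×24.305 + 1×15.999 = 40.304 g/mol.
Mass of MgO per formula unit = 1.3200 × 40.304 = 53.201 g.
MgO wt% = 53.201 / 470.241 × 100 = 11.31%.

11.31 wt%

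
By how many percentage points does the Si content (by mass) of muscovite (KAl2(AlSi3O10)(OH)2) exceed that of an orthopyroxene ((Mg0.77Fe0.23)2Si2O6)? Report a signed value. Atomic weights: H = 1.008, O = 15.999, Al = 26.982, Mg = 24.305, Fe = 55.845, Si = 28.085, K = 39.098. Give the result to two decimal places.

-4.94 percentage points

Si in KAl2(AlSi3O10)(OH)2: molar mass 398.303 g/mol; 3×28.085 = 84.255 g → 21.15 wt%.
Si in (Mg0.77Fe0.23)2Si2O6: molar mass 215.282 g/mol; 2×28.085 = 56.170 g → 26.09 wt%.
Difference = 21.15 − 26.09 = -4.94 percentage points.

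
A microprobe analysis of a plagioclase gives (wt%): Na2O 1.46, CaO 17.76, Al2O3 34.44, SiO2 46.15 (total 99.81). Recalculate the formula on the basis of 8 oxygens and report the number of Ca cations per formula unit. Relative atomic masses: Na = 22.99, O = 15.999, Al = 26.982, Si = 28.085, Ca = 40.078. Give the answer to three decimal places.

0.877 Ca apfu

1.46 wt% Na2O ÷ 61.979 g/mol = 0.02356 mol, giving 0.04712 Na and 0.02356 O.
17.76 wt% CaO ÷ 56.077 g/mol = 0.31671 mol, giving 0.31671 Ca and 0.31671 O.
34.44 wt% Al2O3 ÷ 101.961 g/mol = 0.33778 mol, giving 0.67556 Al and 1.01334 O.
46.15 wt% SiO2 ÷ 60.083 g/mol = 0.76810 mol, giving 0.76810 Si and 1.53620 O.
Oxygen sums to 2.88981; scaling by 8/2.88981 = 2.76835 puts the formula on 8 O.
Ca: 0.31671 × 2.76835 = 0.877 atoms per formula unit.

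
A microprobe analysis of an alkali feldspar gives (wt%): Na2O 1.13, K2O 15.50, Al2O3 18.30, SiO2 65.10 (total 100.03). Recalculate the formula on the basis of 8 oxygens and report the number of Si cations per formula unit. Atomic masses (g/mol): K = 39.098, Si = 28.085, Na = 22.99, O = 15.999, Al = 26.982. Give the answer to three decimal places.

3.001 Si apfu

1.13 wt% Na2O ÷ 61.979 g/mol = 0.01823 mol, giving 0.03646 Na and 0.01823 O.
15.50 wt% K2O ÷ 94.195 g/mol = 0.16455 mol, giving 0.32910 K and 0.16455 O.
18.30 wt% Al2O3 ÷ 101.961 g/mol = 0.17948 mol, giving 0.35896 Al and 0.53844 O.
65.10 wt% SiO2 ÷ 60.083 g/mol = 1.08350 mol, giving 1.08350 Si and 2.16700 O.
Oxygen sums to 2.88822; scaling by 8/2.88822 = 2.76987 puts the formula on 8 O.
Si: 1.08350 × 2.76987 = 3.001 atoms per formula unit.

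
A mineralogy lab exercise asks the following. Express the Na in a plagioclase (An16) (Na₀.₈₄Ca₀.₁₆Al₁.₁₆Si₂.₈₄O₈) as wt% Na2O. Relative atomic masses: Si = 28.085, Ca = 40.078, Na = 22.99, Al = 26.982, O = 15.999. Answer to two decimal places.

9.83 wt%

Molar mass of Na₀.₈₄Ca₀.₁₆Al₁.₁₆Si₂.₈₄O₈ = 0.84·22.99 + 0.16·40.078 + 1.16·26.982 + 2.84·28.085 + 8·15.999 = 264.777 g/mol.
Each formula unit contains 0.84 Na, equivalent to 0.84/2 = 0.4200 mol Na2O.
M(Na2O) = 2×22.99 + 1×15.999 = 61.979 g/mol.
Mass of Na2O per formula unit = 0.4200 × 61.979 = 26.031 g.
Na2O wt% = 26.031 / 264.777 × 100 = 9.83%.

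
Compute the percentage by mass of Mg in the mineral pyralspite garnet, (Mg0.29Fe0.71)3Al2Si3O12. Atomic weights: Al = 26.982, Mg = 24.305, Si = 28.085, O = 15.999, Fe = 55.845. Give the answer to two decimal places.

4.50 mass %

Formula mass = 0.87×24.305 + 2.13×55.845 + 2×26.982 + 3×28.085 + 12×15.999 = 470.302 g/mol, of which 21.145 g is Mg.
So Mg makes up 21.145/470.302 = 0.0450 of the mass, i.e. 4.50%.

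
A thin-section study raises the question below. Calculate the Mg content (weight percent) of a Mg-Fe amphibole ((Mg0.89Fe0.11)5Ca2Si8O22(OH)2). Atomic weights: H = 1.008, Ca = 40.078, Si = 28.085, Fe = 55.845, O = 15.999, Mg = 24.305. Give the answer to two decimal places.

13.04 weight percent

Molar mass of (Mg0.89Fe0.11)5Ca2Si8O22(OH)2: 4.45·24.305 + 0.55·55.845 + 2·40.078 + 8·28.085 + 24·15.999 + 2·1.008 = 829.700 g/mol.
Mass of Mg per formula unit: 4.45 × 24.305 = 108.157 g.
Weight fraction Mg = 108.157 / 829.700 = 0.1304.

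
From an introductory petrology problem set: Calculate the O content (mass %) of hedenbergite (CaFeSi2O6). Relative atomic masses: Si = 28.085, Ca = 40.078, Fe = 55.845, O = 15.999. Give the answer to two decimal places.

Molar mass of CaFeSi2O6: 1*40.078 + 1*55.845 + 2*28.085 + 6*15.999 = 248.087 g/mol.
Mass of O per formula unit: 6 × 15.999 = 95.994 g.
Weight fraction O = 95.994 / 248.087 = 0.3869.

38.69 mass %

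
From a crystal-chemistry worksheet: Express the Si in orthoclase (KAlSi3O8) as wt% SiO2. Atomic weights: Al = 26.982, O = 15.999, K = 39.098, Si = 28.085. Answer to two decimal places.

M(KAlSi3O8) = 278.327 g/mol; M(SiO2) = 60.083 g/mol.
Moles SiO2 per formula unit = 3 Si ÷ 1 = 3.0000.
SiO2 fraction = (3.0000 × 60.083) / 278.327 = 180.249/278.327 = 0.6476.

64.76 wt%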